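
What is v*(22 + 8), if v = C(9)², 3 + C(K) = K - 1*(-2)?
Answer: 1920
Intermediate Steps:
C(K) = -1 + K (C(K) = -3 + (K - 1*(-2)) = -3 + (K + 2) = -3 + (2 + K) = -1 + K)
v = 64 (v = (-1 + 9)² = 8² = 64)
v*(22 + 8) = 64*(22 + 8) = 64*30 = 1920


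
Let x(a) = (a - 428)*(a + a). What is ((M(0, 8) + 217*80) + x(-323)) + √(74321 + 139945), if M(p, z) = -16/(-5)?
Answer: 2512546/5 + √214266 ≈ 5.0297e+5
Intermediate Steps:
M(p, z) = 16/5 (M(p, z) = -16*(-⅕) = 16/5)
x(a) = 2*a*(-428 + a) (x(a) = (-428 + a)*(2*a) = 2*a*(-428 + a))
((M(0, 8) + 217*80) + x(-323)) + √(74321 + 139945) = ((16/5 + 217*80) + 2*(-323)*(-428 - 323)) + √(74321 + 139945) = ((16/5 + 17360) + 2*(-323)*(-751)) + √214266 = (86816/5 + 485146) + √214266 = 2512546/5 + √214266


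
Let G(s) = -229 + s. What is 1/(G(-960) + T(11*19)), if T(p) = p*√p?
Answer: 1189/7715608 + 209*√209/7715608 ≈ 0.00054571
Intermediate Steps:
T(p) = p^(3/2)
1/(G(-960) + T(11*19)) = 1/((-229 - 960) + (11*19)^(3/2)) = 1/(-1189 + 209^(3/2)) = 1/(-1189 + 209*√209)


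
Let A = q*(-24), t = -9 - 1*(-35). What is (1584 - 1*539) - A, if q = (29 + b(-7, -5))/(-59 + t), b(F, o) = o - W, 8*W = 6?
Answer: 11309/11 ≈ 1028.1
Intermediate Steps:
W = ¾ (W = (⅛)*6 = ¾ ≈ 0.75000)
t = 26 (t = -9 + 35 = 26)
b(F, o) = -¾ + o (b(F, o) = o - 1*¾ = o - ¾ = -¾ + o)
q = -31/44 (q = (29 + (-¾ - 5))/(-59 + 26) = (29 - 23/4)/(-33) = (93/4)*(-1/33) = -31/44 ≈ -0.70455)
A = 186/11 (A = -31/44*(-24) = 186/11 ≈ 16.909)
(1584 - 1*539) - A = (1584 - 1*539) - 1*186/11 = (1584 - 539) - 186/11 = 1045 - 186/11 = 11309/11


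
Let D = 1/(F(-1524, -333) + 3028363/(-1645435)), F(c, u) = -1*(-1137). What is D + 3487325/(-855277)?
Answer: -6512327248423905/1597513092611264 ≈ -4.0765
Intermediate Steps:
F(c, u) = 1137
D = 1645435/1867831232 (D = 1/(1137 + 3028363/(-1645435)) = 1/(1137 + 3028363*(-1/1645435)) = 1/(1137 - 3028363/1645435) = 1/(1867831232/1645435) = 1645435/1867831232 ≈ 0.00088093)
D + 3487325/(-855277) = 1645435/1867831232 + 3487325/(-855277) = 1645435/1867831232 + 3487325*(-1/855277) = 1645435/1867831232 - 3487325/855277 = -6512327248423905/1597513092611264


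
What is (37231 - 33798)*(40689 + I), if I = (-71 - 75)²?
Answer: 212863165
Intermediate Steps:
I = 21316 (I = (-146)² = 21316)
(37231 - 33798)*(40689 + I) = (37231 - 33798)*(40689 + 21316) = 3433*62005 = 212863165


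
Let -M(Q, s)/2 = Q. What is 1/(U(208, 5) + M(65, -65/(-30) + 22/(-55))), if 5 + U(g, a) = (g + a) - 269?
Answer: -1/191 ≈ -0.0052356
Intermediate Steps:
M(Q, s) = -2*Q
U(g, a) = -274 + a + g (U(g, a) = -5 + ((g + a) - 269) = -5 + ((a + g) - 269) = -5 + (-269 + a + g) = -274 + a + g)
1/(U(208, 5) + M(65, -65/(-30) + 22/(-55))) = 1/((-274 + 5 + 208) - 2*65) = 1/(-61 - 130) = 1/(-191) = -1/191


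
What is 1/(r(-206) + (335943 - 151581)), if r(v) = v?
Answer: 1/184156 ≈ 5.4302e-6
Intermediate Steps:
1/(r(-206) + (335943 - 151581)) = 1/(-206 + (335943 - 151581)) = 1/(-206 + 184362) = 1/184156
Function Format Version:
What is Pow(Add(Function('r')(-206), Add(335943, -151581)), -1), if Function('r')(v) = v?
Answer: Rational(1, 184156) ≈ 5.4302e-6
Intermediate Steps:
Pow(Add(Function('r')(-206), Add(335943, -151581)), -1) = Pow(Add(-206, Add(335943, -151581)), -1) = Pow(Add(-206, 184362), -1) = Pow(184156, -1) = Rational(1, 184156)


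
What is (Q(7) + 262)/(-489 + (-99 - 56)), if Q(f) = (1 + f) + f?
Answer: -277/644 ≈ -0.43012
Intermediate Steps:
Q(f) = 1 + 2*f
(Q(7) + 262)/(-489 + (-99 - 56)) = ((1 + 2*7) + 262)/(-489 + (-99 - 56)) = ((1 + 14) + 262)/(-489 - 155) = (15 + 262)/(-644) = 277*(-1/644) = -277/644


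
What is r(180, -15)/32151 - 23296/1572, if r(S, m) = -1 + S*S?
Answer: -19390513/1403927 ≈ -13.812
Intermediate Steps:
r(S, m) = -1 + S²
r(180, -15)/32151 - 23296/1572 = (-1 + 180²)/32151 - 23296/1572 = (-1 + 32400)*(1/32151) - 23296*1/1572 = 32399*(1/32151) - 5824/393 = 32399/32151 - 5824/393 = -19390513/1403927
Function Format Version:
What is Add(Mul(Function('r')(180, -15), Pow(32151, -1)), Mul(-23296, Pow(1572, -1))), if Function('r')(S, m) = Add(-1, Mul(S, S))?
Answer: Rational(-19390513, 1403927) ≈ -13.812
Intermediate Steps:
Function('r')(S, m) = Add(-1, Pow(S, 2))
Add(Mul(Function('r')(180, -15), Pow(32151, -1)), Mul(-23296, Pow(1572, -1))) = Add(Mul(Add(-1, Pow(180, 2)), Pow(32151, -1)), Mul(-23296, Pow(1572, -1))) = Add(Mul(Add(-1, 32400), Rational(1, 32151)), Mul(-23296, Rational(1, 1572))) = Add(Mul(32399, Rational(1, 32151)), Rational(-5824, 393)) = Add(Rational(32399, 32151), Rational(-5824, 393)) = Rational(-19390513, 1403927)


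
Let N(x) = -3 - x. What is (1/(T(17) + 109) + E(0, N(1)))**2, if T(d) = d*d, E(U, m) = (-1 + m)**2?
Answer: 99022401/158404 ≈ 625.13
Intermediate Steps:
T(d) = d**2
(1/(T(17) + 109) + E(0, N(1)))**2 = (1/(17**2 + 109) + (-1 + (-3 - 1*1))**2)**2 = (1/(289 + 109) + (-1 + (-3 - 1))**2)**2 = (1/398 + (-1 - 4)**2)**2 = (1/398 + (-5)**2)**2 = (1/398 + 25)**2 = (9951/398)**2 = 99022401/158404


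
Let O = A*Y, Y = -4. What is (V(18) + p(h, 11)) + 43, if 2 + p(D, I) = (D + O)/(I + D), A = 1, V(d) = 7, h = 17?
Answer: 1357/28 ≈ 48.464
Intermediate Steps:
O = -4 (O = 1*(-4) = -4)
p(D, I) = -2 + (-4 + D)/(D + I) (p(D, I) = -2 + (D - 4)/(I + D) = -2 + (-4 + D)/(D + I))
(V(18) + p(h, 11)) + 43 = (7 + (-4 - 1*17 - 2*11)/(17 + 11)) + 43 = (7 + (-4 - 17 - 22)/28) + 43 = (7 + (1/28)*(-43)) + 43 = (7 - 43/28) + 43 = 153/28 + 43 = 1357/28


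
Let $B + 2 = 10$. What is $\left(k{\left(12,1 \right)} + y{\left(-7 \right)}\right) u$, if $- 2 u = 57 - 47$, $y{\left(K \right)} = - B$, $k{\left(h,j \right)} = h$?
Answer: $-20$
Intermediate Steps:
$B = 8$ ($B = -2 + 10 = 8$)
$y{\left(K \right)} = -8$ ($y{\left(K \right)} = \left(-1\right) 8 = -8$)
$u = -5$ ($u = - \frac{57 - 47}{2} = \left(- \frac{1}{2}\right) 10 = -5$)
$\left(k{\left(12,1 \right)} + y{\left(-7 \right)}\right) u = \left(12 - 8\right) \left(-5\right) = 4 \left(-5\right) = -20$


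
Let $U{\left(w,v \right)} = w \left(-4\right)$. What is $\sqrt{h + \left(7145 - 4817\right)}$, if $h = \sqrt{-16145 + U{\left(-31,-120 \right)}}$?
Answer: $\sqrt{2328 + i \sqrt{16021}} \approx 48.267 + 1.3112 i$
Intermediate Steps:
$U{\left(w,v \right)} = - 4 w$
$h = i \sqrt{16021}$ ($h = \sqrt{-16145 - -124} = \sqrt{-16145 + 124} = \sqrt{-16021} = i \sqrt{16021} \approx 126.57 i$)
$\sqrt{h + \left(7145 - 4817\right)} = \sqrt{i \sqrt{16021} + \left(7145 - 4817\right)} = \sqrt{i \sqrt{16021} + 2328} = \sqrt{2328 + i \sqrt{16021}}$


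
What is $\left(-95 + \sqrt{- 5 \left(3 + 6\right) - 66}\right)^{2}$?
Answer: $\left(95 - i \sqrt{111}\right)^{2} \approx 8914.0 - 2001.8 i$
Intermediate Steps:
$\left(-95 + \sqrt{- 5 \left(3 + 6\right) - 66}\right)^{2} = \left(-95 + \sqrt{\left(-5\right) 9 - 66}\right)^{2} = \left(-95 + \sqrt{-45 - 66}\right)^{2} = \left(-95 + \sqrt{-111}\right)^{2} = \left(-95 + i \sqrt{111}\right)^{2}$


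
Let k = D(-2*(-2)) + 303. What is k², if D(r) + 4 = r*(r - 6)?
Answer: 84681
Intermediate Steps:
D(r) = -4 + r*(-6 + r) (D(r) = -4 + r*(r - 6) = -4 + r*(-6 + r))
k = 291 (k = (-4 + (-2*(-2))² - (-12)*(-2)) + 303 = (-4 + 4² - 6*4) + 303 = (-4 + 16 - 24) + 303 = -12 + 303 = 291)
k² = 291² = 84681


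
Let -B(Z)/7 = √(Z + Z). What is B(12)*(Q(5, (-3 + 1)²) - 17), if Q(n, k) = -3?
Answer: 280*√6 ≈ 685.86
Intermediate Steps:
B(Z) = -7*√2*√Z (B(Z) = -7*√(Z + Z) = -7*√2*√Z)
B(12)*(Q(5, (-3 + 1)²) - 17) = (-7*√2*√12)*(-3 - 17) = -7*√2*2*√3*(-20) = -14*√6*(-20) = 280*√6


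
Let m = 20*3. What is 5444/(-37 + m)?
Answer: 5444/23 ≈ 236.70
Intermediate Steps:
m = 60
5444/(-37 + m) = 5444/(-37 + 60) = 5444/23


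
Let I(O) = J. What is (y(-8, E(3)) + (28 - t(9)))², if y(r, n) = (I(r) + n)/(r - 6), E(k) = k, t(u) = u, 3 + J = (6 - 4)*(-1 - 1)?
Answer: 18225/49 ≈ 371.94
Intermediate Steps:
J = -7 (J = -3 + (6 - 4)*(-1 - 1) = -3 + 2*(-2) = -3 - 4 = -7)
I(O) = -7
y(r, n) = (-7 + n)/(-6 + r) (y(r, n) = (-7 + n)/(r - 6) = (-7 + n)/(-6 + r))
(y(-8, E(3)) + (28 - t(9)))² = ((-7 + 3)/(-6 - 8) + (28 - 1*9))² = (-4/(-14) + (28 - 9))² = (-1/14*(-4) + 19)² = (2/7 + 19)² = (135/7)² = 18225/49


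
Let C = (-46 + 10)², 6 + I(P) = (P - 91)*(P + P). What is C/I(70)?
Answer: -216/491 ≈ -0.43992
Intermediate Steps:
I(P) = -6 + 2*P*(-91 + P) (I(P) = -6 + (P - 91)*(P + P) = -6 + (-91 + P)*(2*P) = -6 + 2*P*(-91 + P))
C = 1296 (C = (-36)² = 1296)
C/I(70) = 1296/(-6 - 182*70 + 2*70²) = 1296/(-6 - 12740 + 2*4900) = 1296/(-6 - 12740 + 9800) = 1296/(-2946) = 1296*(-1/2946) = -216/491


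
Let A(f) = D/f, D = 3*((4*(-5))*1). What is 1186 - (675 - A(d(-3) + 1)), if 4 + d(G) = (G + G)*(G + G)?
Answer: 5601/11 ≈ 509.18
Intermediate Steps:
d(G) = -4 + 4*G² (d(G) = -4 + (G + G)*(G + G) = -4 + (2*G)*(2*G) = -4 + 4*G²)
D = -60 (D = 3*(-20*1) = 3*(-20) = -60)
A(f) = -60/f
1186 - (675 - A(d(-3) + 1)) = 1186 - (675 - (-60)/((-4 + 4*(-3)²) + 1)) = 1186 - (675 - (-60)/((-4 + 4*9) + 1)) = 1186 - (675 - (-60)/((-4 + 36) + 1)) = 1186 - (675 - (-60)/(32 + 1)) = 1186 - (675 - (-60)/33) = 1186 - (675 - 1*(-20/11)) = 1186 - (675 + 20/11) = 1186 - 1*7445/11 = 1186 - 7445/11 = 5601/11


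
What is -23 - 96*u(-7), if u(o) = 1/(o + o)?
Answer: -113/7 ≈ -16.143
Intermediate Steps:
u(o) = 1/(2*o)
-23 - 96*u(-7) = -23 - 48/(-7) = -23 - 48*(-1)/7 = -23 - 96*(-1/14) = -23 + 48/7 = -113/7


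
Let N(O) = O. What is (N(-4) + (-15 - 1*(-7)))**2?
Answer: 144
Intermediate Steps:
(N(-4) + (-15 - 1*(-7)))**2 = (-4 + (-15 - 1*(-7)))**2 = (-4 + (-15 + 7))**2 = (-4 - 8)**2 = (-12)**2 = 144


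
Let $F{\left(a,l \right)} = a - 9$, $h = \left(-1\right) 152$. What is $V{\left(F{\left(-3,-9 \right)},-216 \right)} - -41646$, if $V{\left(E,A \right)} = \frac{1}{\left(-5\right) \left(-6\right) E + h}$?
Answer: $\frac{21322751}{512} \approx 41646.0$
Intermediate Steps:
$h = -152$
$F{\left(a,l \right)} = -9 + a$
$V{\left(E,A \right)} = \frac{1}{-152 + 30 E}$ ($V{\left(E,A \right)} = \frac{1}{\left(-5\right) \left(-6\right) E - 152} = \frac{1}{30 E - 152} = \frac{1}{-152 + 30 E}$)
$V{\left(F{\left(-3,-9 \right)},-216 \right)} - -41646 = \frac{1}{2 \left(-76 + 15 \left(-9 - 3\right)\right)} - -41646 = \frac{1}{2 \left(-76 + 15 \left(-12\right)\right)} + 41646 = \frac{1}{2 \left(-76 - 180\right)} + 41646 = \frac{1}{2 \left(-256\right)} + 41646 = \frac{1}{2} \left(- \frac{1}{256}\right) + 41646 = - \frac{1}{512} + 41646 = \frac{21322751}{512}$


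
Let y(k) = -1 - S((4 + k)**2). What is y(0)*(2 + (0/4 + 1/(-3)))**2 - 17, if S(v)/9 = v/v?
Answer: -403/9 ≈ -44.778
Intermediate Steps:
S(v) = 9 (S(v) = 9*(v/v) = 9*1 = 9)
y(k) = -10 (y(k) = -1 - 1*9 = -1 - 9 = -10)
y(0)*(2 + (0/4 + 1/(-3)))**2 - 17 = -10*(2 + (0/4 + 1/(-3)))**2 - 17 = -10*(2 + (0*(1/4) + 1*(-1/3)))**2 - 17 = -10*(2 + (0 - 1/3))**2 - 17 = -10*(2 - 1/3)**2 - 17 = -10*(5/3)**2 - 17 = -10*25/9 - 17 = -250/9 - 17 = -403/9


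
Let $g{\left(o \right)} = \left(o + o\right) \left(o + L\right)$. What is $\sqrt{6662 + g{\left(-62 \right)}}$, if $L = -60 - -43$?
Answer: $\sqrt{16458} \approx 128.29$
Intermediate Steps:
$L = -17$ ($L = -60 + 43 = -17$)
$g{\left(o \right)} = 2 o \left(-17 + o\right)$ ($g{\left(o \right)} = \left(o + o\right) \left(o - 17\right) = 2 o \left(-17 + o\right)$)
$\sqrt{6662 + g{\left(-62 \right)}} = \sqrt{6662 + 2 \left(-62\right) \left(-17 - 62\right)} = \sqrt{6662 + 2 \left(-62\right) \left(-79\right)} = \sqrt{6662 + 9796} = \sqrt{16458}$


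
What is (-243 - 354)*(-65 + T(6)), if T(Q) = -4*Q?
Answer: 53133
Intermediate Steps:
(-243 - 354)*(-65 + T(6)) = (-243 - 354)*(-65 - 4*6) = -597*(-65 - 24) = -597*(-89) = 53133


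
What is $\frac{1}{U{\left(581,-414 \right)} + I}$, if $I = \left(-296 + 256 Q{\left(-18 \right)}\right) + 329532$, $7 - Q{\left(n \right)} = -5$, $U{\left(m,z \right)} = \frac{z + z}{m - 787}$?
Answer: $\frac{103}{34228138} \approx 3.0092 \cdot 10^{-6}$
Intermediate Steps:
$U{\left(m,z \right)} = \frac{2 z}{-787 + m}$
$Q{\left(n \right)} = 12$ ($Q{\left(n \right)} = 7 - -5 = 7 + 5 = 12$)
$I = 332308$ ($I = \left(-296 + 256 \cdot 12\right) + 329532 = \left(-296 + 3072\right) + 329532 = 2776 + 329532 = 332308$)
$\frac{1}{U{\left(581,-414 \right)} + I} = \frac{1}{2 \left(-414\right) \frac{1}{-787 + 581} + 332308} = \frac{1}{2 \left(-414\right) \frac{1}{-206} + 332308} = \frac{1}{2 \left(-414\right) \left(- \frac{1}{206}\right) + 332308} = \frac{1}{\frac{414}{103} + 332308} = \frac{1}{\frac{34228138}{103}} = \frac{103}{34228138}$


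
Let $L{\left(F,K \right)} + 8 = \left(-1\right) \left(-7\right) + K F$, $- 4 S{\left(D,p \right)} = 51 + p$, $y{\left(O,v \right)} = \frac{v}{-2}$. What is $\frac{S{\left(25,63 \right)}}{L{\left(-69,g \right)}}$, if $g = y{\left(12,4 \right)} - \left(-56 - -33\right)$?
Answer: $\frac{57}{2900} \approx 0.019655$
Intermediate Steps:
$y{\left(O,v \right)} = - \frac{v}{2}$ ($y{\left(O,v \right)} = v \left(- \frac{1}{2}\right) = - \frac{v}{2}$)
$S{\left(D,p \right)} = - \frac{51}{4} - \frac{p}{4}$ ($S{\left(D,p \right)} = - \frac{51 + p}{4} = - \frac{51}{4} - \frac{p}{4}$)
$g = 21$ ($g = \left(- \frac{1}{2}\right) 4 - \left(-56 - -33\right) = -2 - \left(-56 + 33\right) = -2 - -23 = -2 + 23 = 21$)
$L{\left(F,K \right)} = -1 + F K$ ($L{\left(F,K \right)} = -8 + \left(\left(-1\right) \left(-7\right) + K F\right) = -8 + \left(7 + F K\right) = -1 + F K$)
$\frac{S{\left(25,63 \right)}}{L{\left(-69,g \right)}} = \frac{- \frac{51}{4} - \frac{63}{4}}{-1 - 1449} = - \frac{57}{2 \left(-1450\right)} = \left(- \frac{57}{2}\right) \left(- \frac{1}{1450}\right) = \frac{57}{2900}$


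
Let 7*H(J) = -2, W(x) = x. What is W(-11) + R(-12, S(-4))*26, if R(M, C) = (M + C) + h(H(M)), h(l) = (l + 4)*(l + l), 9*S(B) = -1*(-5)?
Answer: -160409/441 ≈ -363.74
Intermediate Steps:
S(B) = 5/9 (S(B) = (-1*(-5))/9 = (⅑)*5 = 5/9)
H(J) = -2/7 (H(J) = (⅐)*(-2) = -2/7)
h(l) = 2*l*(4 + l) (h(l) = (4 + l)*(2*l) = 2*l*(4 + l))
R(M, C) = -104/49 + C + M (R(M, C) = (M + C) + 2*(-2/7)*(4 - 2/7) = (C + M) + 2*(-2/7)*(26/7) = (C + M) - 104/49 = -104/49 + C + M)
W(-11) + R(-12, S(-4))*26 = -11 + (-104/49 + 5/9 - 12)*26 = -11 - 5983/441*26 = -11 - 155558/441 = -160409/441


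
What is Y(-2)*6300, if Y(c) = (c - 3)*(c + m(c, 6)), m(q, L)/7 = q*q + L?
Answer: -2142000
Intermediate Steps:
m(q, L) = 7*L + 7*q**2 (m(q, L) = 7*(q*q + L) = 7*(q**2 + L) = 7*(L + q**2) = 7*L + 7*q**2)
Y(c) = (-3 + c)*(42 + c + 7*c**2) (Y(c) = (c - 3)*(c + (7*6 + 7*c**2)) = (-3 + c)*(c + (42 + 7*c**2)) = (-3 + c)*(42 + c + 7*c**2))
Y(-2)*6300 = (-126 - 20*(-2)**2 + 7*(-2)**3 + 39*(-2))*6300 = (-126 - 20*4 + 7*(-8) - 78)*6300 = (-126 - 80 - 56 - 78)*6300 = -340*6300 = -2142000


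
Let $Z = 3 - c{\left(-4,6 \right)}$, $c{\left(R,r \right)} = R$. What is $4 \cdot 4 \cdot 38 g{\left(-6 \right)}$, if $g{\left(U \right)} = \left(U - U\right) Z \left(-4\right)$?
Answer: $0$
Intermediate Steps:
$Z = 7$ ($Z = 3 - -4 = 3 + 4 = 7$)
$g{\left(U \right)} = 0$ ($g{\left(U \right)} = \left(U - U\right) 7 \left(-4\right) = 0 \cdot 7 \left(-4\right) = 0 \left(-4\right) = 0$)
$4 \cdot 4 \cdot 38 g{\left(-6 \right)} = 4 \cdot 4 \cdot 38 \cdot 0 = 16 \cdot 38 \cdot 0 = 608 \cdot 0 = 0$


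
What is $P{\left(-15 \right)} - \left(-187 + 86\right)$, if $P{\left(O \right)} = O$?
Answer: $86$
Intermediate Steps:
$P{\left(-15 \right)} - \left(-187 + 86\right) = -15 - \left(-187 + 86\right) = -15 - -101 = -15 + 101 = 86$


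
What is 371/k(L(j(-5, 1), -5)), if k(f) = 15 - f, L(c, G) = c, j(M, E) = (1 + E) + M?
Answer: 371/18 ≈ 20.611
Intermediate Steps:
j(M, E) = 1 + E + M
371/k(L(j(-5, 1), -5)) = 371/(15 - (1 + 1 - 5)) = 371/(15 - 1*(-3)) = 371/(15 + 3) = 371/18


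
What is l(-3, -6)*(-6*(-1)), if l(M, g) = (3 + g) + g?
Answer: -54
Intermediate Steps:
l(M, g) = 3 + 2*g
l(-3, -6)*(-6*(-1)) = (3 + 2*(-6))*(-6*(-1)) = (3 - 12)*6 = -9*6 = -54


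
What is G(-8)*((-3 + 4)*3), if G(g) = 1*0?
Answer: 0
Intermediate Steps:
G(g) = 0
G(-8)*((-3 + 4)*3) = 0*((-3 + 4)*3) = 0*(1*3) = 0*3 = 0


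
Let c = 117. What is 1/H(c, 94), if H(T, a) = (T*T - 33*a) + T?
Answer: 1/10704 ≈ 9.3423e-5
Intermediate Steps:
H(T, a) = T + T² - 33*a (H(T, a) = (T² - 33*a) + T = T + T² - 33*a)
1/H(c, 94) = 1/(117 + 117² - 33*94) = 1/(117 + 13689 - 3102) = 1/10704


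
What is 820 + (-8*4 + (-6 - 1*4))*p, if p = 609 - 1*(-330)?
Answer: -38618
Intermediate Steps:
p = 939 (p = 609 + 330 = 939)
820 + (-8*4 + (-6 - 1*4))*p = 820 + (-8*4 + (-6 - 1*4))*939 = 820 + (-32 + (-6 - 4))*939 = 820 + (-32 - 10)*939 = 820 - 42*939 = 820 - 39438 = -38618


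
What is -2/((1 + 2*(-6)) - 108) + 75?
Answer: 8927/119 ≈ 75.017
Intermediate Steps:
-2/((1 + 2*(-6)) - 108) + 75 = -2/((1 - 12) - 108) + 75 = -2/(-11 - 108) + 75 = -2/(-119) + 75 = -1/119*(-2) + 75 = 2/119 + 75 = 8927/119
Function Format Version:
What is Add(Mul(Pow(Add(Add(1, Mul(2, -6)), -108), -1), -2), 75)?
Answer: Rational(8927, 119) ≈ 75.017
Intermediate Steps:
Add(Mul(Pow(Add(Add(1, Mul(2, -6)), -108), -1), -2), 75) = Add(Mul(Pow(Add(Add(1, -12), -108), -1), -2), 75) = Add(Mul(Pow(Add(-11, -108), -1), -2), 75) = Add(Mul(Pow(-119, -1), -2), 75) = Add(Mul(Rational(-1, 119), -2), 75) = Add(Rational(2, 119), 75) = Rational(8927, 119)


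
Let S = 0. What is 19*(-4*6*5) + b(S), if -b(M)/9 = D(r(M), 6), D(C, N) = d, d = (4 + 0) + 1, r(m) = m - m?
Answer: -2325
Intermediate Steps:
r(m) = 0
d = 5 (d = 4 + 1 = 5)
D(C, N) = 5
b(M) = -45 (b(M) = -9*5 = -45)
19*(-4*6*5) + b(S) = 19*(-4*6*5) - 45 = 19*(-24*5) - 45 = 19*(-120) - 45 = -2280 - 45 = -2325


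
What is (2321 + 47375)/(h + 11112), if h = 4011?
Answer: 49696/15123 ≈ 3.2861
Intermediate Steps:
(2321 + 47375)/(h + 11112) = (2321 + 47375)/(4011 + 11112) = 49696/15123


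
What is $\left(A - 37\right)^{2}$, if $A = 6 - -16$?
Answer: $225$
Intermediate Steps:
$A = 22$ ($A = 6 + 16 = 22$)
$\left(A - 37\right)^{2} = \left(22 - 37\right)^{2} = \left(-15\right)^{2} = 225$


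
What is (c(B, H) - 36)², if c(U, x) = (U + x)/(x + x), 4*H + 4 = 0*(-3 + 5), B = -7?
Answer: 1024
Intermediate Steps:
H = -1 (H = -1 + (0*(-3 + 5))/4 = -1 + (0*2)/4 = -1 + (¼)*0 = -1 + 0 = -1)
c(U, x) = (U + x)/(2*x) (c(U, x) = (U + x)/((2*x)) = (U + x)*(1/(2*x)) = (U + x)/(2*x))
(c(B, H) - 36)² = ((½)*(-7 - 1)/(-1) - 36)² = ((½)*(-1)*(-8) - 36)² = (4 - 36)² = (-32)² = 1024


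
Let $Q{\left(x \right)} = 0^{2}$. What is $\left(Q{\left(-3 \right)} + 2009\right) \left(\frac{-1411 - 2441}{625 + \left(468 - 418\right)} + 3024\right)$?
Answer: $\frac{454781348}{75} \approx 6.0638 \cdot 10^{6}$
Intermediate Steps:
$Q{\left(x \right)} = 0$
$\left(Q{\left(-3 \right)} + 2009\right) \left(\frac{-1411 - 2441}{625 + \left(468 - 418\right)} + 3024\right) = \left(0 + 2009\right) \left(\frac{-1411 - 2441}{625 + \left(468 - 418\right)} + 3024\right) = 2009 \left(- \frac{3852}{625 + \left(468 - 418\right)} + 3024\right) = 2009 \left(- \frac{3852}{625 + 50} + 3024\right) = 2009 \left(- \frac{3852}{675} + 3024\right) = 2009 \left(\left(-3852\right) \frac{1}{675} + 3024\right) = 2009 \left(- \frac{428}{75} + 3024\right) = 2009 \cdot \frac{226372}{75} = \frac{454781348}{75}$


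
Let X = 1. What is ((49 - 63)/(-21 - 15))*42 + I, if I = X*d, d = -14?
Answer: 7/3 ≈ 2.3333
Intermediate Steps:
I = -14 (I = 1*(-14) = -14)
((49 - 63)/(-21 - 15))*42 + I = ((49 - 63)/(-21 - 15))*42 - 14 = -14/(-36)*42 - 14 = -14*(-1/36)*42 - 14 = (7/18)*42 - 14 = 49/3 - 14 = 7/3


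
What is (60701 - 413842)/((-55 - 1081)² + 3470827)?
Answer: -353141/4761323 ≈ -0.074169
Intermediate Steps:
(60701 - 413842)/((-55 - 1081)² + 3470827) = -353141/((-1136)² + 3470827) = -353141/(1290496 + 3470827) = -353141/4761323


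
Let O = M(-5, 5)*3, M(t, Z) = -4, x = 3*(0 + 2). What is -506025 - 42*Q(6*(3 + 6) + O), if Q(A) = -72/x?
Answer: -505521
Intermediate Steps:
x = 6 (x = 3*2 = 6)
O = -12 (O = -4*3 = -12)
Q(A) = -12 (Q(A) = -72/6 = -72*1/6 = -12)
-506025 - 42*Q(6*(3 + 6) + O) = -506025 - 42*(-12) = -506025 + 504 = -505521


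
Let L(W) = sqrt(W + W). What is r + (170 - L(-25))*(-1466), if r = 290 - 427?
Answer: -249357 + 7330*I*sqrt(2) ≈ -2.4936e+5 + 10366.0*I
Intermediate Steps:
r = -137
L(W) = sqrt(2)*sqrt(W) (L(W) = sqrt(2*W) = sqrt(2)*sqrt(W))
r + (170 - L(-25))*(-1466) = -137 + (170 - sqrt(2)*sqrt(-25))*(-1466) = -137 + (170 - sqrt(2)*5*I)*(-1466) = -137 + (170 - 5*I*sqrt(2))*(-1466) = -137 + (-249220 + 7330*I*sqrt(2)) = -249357 + 7330*I*sqrt(2)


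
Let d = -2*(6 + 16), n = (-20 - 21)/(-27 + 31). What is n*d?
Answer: 451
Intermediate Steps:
n = -41/4 ≈ -10.250
d = -44 (d = -2*22 = -44)
n*d = -41/4*(-44) = 451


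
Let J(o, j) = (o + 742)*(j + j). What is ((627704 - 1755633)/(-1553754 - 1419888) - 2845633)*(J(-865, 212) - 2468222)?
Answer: 10663567147526504459/1486821 ≈ 7.1721e+12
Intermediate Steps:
J(o, j) = 2*j*(742 + o) (J(o, j) = (742 + o)*(2*j) = 2*j*(742 + o))
((627704 - 1755633)/(-1553754 - 1419888) - 2845633)*(J(-865, 212) - 2468222) = ((627704 - 1755633)/(-1553754 - 1419888) - 2845633)*(2*212*(742 - 865) - 2468222) = (-1127929/(-2973642) - 2845633)*(2*212*(-123) - 2468222) = (-1127929*(-1/2973642) - 2845633)*(-52152 - 2468222) = (1127929/2973642 - 2845633)*(-2520374) = -8461892677457/2973642*(-2520374) = 10663567147526504459/1486821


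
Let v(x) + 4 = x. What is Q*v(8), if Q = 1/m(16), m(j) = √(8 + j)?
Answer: √6/3 ≈ 0.81650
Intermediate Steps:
v(x) = -4 + x
Q = √6/12 (Q = 1/(√(8 + 16)) = 1/(√24) = 1/(2*√6) = √6/12 ≈ 0.20412)
Q*v(8) = (√6/12)*(-4 + 8) = (√6/12)*4 = √6/3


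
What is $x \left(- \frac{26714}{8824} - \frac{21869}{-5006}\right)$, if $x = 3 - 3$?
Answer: $0$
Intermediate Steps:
$x = 0$ ($x = 3 - 3 = 0$)
$x \left(- \frac{26714}{8824} - \frac{21869}{-5006}\right) = 0 \left(- \frac{26714}{8824} - \frac{21869}{-5006}\right) = 0 \left(\left(-26714\right) \frac{1}{8824} - - \frac{21869}{5006}\right) = 0 \left(- \frac{13357}{4412} + \frac{21869}{5006}\right) = 0 \cdot \frac{14810443}{11043236} = 0$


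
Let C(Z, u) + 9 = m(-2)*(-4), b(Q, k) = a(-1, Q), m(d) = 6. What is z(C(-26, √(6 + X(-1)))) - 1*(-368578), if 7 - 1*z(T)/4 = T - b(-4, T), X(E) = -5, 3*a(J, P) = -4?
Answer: 1106198/3 ≈ 3.6873e+5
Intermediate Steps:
a(J, P) = -4/3 (a(J, P) = (⅓)*(-4) = -4/3)
b(Q, k) = -4/3
C(Z, u) = -33 (C(Z, u) = -9 + 6*(-4) = -9 - 24 = -33)
z(T) = 68/3 - 4*T (z(T) = 28 - 4*(T - 1*(-4/3)) = 28 - 4*(T + 4/3) = 28 - 4*(4/3 + T) = 28 + (-16/3 - 4*T) = 68/3 - 4*T)
z(C(-26, √(6 + X(-1)))) - 1*(-368578) = (68/3 - 4*(-33)) - 1*(-368578) = (68/3 + 132) + 368578 = 464/3 + 368578 = 1106198/3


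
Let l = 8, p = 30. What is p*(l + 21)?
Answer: 870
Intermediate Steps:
p*(l + 21) = 30*(8 + 21) = 30*29 = 870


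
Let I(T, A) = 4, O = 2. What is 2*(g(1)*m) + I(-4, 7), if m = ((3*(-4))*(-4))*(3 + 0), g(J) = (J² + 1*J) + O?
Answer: 1156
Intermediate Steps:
g(J) = 2 + J + J² (g(J) = (J² + 1*J) + 2 = (J² + J) + 2 = (J + J²) + 2 = 2 + J + J²)
m = 144 (m = -12*(-4)*3 = 48*3 = 144)
2*(g(1)*m) + I(-4, 7) = 2*((2 + 1 + 1²)*144) + 4 = 2*((2 + 1 + 1)*144) + 4 = 2*(4*144) + 4 = 2*576 + 4 = 1152 + 4 = 1156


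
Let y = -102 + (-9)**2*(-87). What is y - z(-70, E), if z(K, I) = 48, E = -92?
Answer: -7197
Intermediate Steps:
y = -7149 (y = -102 + 81*(-87) = -102 - 7047 = -7149)
y - z(-70, E) = -7149 - 1*48 = -7149 - 48 = -7197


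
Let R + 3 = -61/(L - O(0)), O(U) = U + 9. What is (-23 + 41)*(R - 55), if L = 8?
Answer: 54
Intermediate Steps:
O(U) = 9 + U
R = 58 (R = -3 - 61/(8 - (9 + 0)) = -3 - 61/(8 - 1*9) = -3 - 61/(8 - 9) = -3 - 61/(-1) = -3 - 61*(-1) = -3 + 61 = 58)
(-23 + 41)*(R - 55) = (-23 + 41)*(58 - 55) = 18*3 = 54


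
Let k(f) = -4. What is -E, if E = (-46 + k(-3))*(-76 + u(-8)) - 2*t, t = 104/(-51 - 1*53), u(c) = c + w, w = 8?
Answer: -3802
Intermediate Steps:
u(c) = 8 + c (u(c) = c + 8 = 8 + c)
t = -1 (t = 104/(-51 - 53) = 104/(-104) = 104*(-1/104) = -1)
E = 3802 (E = (-46 - 4)*(-76 + (8 - 8)) - 2*(-1) = -50*(-76 + 0) + 2 = -50*(-76) + 2 = 3800 + 2 = 3802)
-E = -1*3802 = -3802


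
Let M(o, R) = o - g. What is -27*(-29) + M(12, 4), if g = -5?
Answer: 800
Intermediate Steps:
M(o, R) = 5 + o (M(o, R) = o - 1*(-5) = o + 5 = 5 + o)
-27*(-29) + M(12, 4) = -27*(-29) + (5 + 12) = 783 + 17 = 800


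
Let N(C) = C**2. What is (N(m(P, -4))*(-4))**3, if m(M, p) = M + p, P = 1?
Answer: -46656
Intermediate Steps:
(N(m(P, -4))*(-4))**3 = ((1 - 4)**2*(-4))**3 = ((-3)**2*(-4))**3 = (9*(-4))**3 = (-36)**3 = -46656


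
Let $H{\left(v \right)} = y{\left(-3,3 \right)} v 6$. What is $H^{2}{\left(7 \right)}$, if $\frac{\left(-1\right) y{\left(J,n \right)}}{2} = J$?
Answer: $63504$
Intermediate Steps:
$y{\left(J,n \right)} = - 2 J$
$H{\left(v \right)} = 36 v$ ($H{\left(v \right)} = \left(-2\right) \left(-3\right) v 6 = 6 v 6 = 36 v$)
$H^{2}{\left(7 \right)} = \left(36 \cdot 7\right)^{2} = 252^{2} = 63504$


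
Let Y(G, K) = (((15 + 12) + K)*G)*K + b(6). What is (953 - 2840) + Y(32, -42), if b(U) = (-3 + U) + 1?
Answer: 18277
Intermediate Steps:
b(U) = -2 + U
Y(G, K) = 4 + G*K*(27 + K) (Y(G, K) = (((15 + 12) + K)*G)*K + (-2 + 6) = ((27 + K)*G)*K + 4 = (G*(27 + K))*K + 4 = G*K*(27 + K) + 4 = 4 + G*K*(27 + K))
(953 - 2840) + Y(32, -42) = (953 - 2840) + (4 + 32*(-42)² + 27*32*(-42)) = -1887 + (4 + 32*1764 - 36288) = -1887 + (4 + 56448 - 36288) = -1887 + 20164 = 18277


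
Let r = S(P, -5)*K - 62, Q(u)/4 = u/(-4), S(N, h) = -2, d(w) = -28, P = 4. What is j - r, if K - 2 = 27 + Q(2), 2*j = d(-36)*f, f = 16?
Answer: -108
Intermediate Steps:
Q(u) = -u (Q(u) = 4*(u/(-4)) = 4*(u*(-¼)) = 4*(-u/4) = -u)
j = -224 (j = (-28*16)/2 = (½)*(-448) = -224)
K = 27 (K = 2 + (27 - 1*2) = 2 + (27 - 2) = 2 + 25 = 27)
r = -116 (r = -2*27 - 62 = -54 - 62 = -116)
j - r = -224 - 1*(-116) = -224 + 116 = -108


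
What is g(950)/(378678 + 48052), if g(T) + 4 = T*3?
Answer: 1423/213365 ≈ 0.0066693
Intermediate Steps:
g(T) = -4 + 3*T (g(T) = -4 + T*3 = -4 + 3*T)
g(950)/(378678 + 48052) = (-4 + 3*950)/(378678 + 48052) = (-4 + 2850)/426730 = 2846*(1/426730) = 1423/213365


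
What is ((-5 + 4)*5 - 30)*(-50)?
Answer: 1750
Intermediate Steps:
((-5 + 4)*5 - 30)*(-50) = (-1*5 - 30)*(-50) = (-5 - 30)*(-50) = -35*(-50) = 1750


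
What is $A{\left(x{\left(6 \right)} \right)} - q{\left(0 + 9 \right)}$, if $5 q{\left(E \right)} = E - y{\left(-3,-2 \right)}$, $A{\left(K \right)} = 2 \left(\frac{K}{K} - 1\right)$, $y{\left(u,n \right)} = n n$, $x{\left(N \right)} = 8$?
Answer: $-1$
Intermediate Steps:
$y{\left(u,n \right)} = n^{2}$
$A{\left(K \right)} = 0$ ($A{\left(K \right)} = 2 \left(1 - 1\right) = 2 \cdot 0 = 0$)
$q{\left(E \right)} = - \frac{4}{5} + \frac{E}{5}$ ($q{\left(E \right)} = \frac{E - \left(-2\right)^{2}}{5} = \frac{E - 4}{5} = \frac{-4 + E}{5} = - \frac{4}{5} + \frac{E}{5}$)
$A{\left(x{\left(6 \right)} \right)} - q{\left(0 + 9 \right)} = 0 - \left(- \frac{4}{5} + \frac{0 + 9}{5}\right) = 0 - \left(- \frac{4}{5} + \frac{1}{5} \cdot 9\right) = 0 - \left(- \frac{4}{5} + \frac{9}{5}\right) = 0 - 1 = -1$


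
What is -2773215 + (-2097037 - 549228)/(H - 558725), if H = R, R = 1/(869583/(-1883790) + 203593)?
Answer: -39617219191255787384948/14285688939352019 ≈ -2.7732e+6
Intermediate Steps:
R = 627930/127841862629 (R = 1/(869583*(-1/1883790) + 203593) = 1/(-289861/627930 + 203593) = 1/(127841862629/627930) = 627930/127841862629 ≈ 4.9118e-6)
H = 627930/127841862629 ≈ 4.9118e-6
-2773215 + (-2097037 - 549228)/(H - 558725) = -2773215 + (-2097037 - 549228)/(627930/127841862629 - 558725) = -2773215 - 2646265/(-71428444696760095/127841862629) = -2773215 - 2646265*(-127841862629/71428444696760095) = -2773215 + 67660689321986137/14285688939352019 = -39617219191255787384948/14285688939352019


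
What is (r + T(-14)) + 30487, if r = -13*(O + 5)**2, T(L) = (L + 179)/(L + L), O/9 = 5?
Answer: -56529/28 ≈ -2018.9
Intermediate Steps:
O = 45 (O = 9*5 = 45)
T(L) = (179 + L)/(2*L) (T(L) = (179 + L)/((2*L)) = (179 + L)*(1/(2*L)) = (179 + L)/(2*L))
r = -32500 (r = -13*(45 + 5)**2 = -13*50**2 = -13*2500 = -32500)
(r + T(-14)) + 30487 = (-32500 + (1/2)*(179 - 14)/(-14)) + 30487 = (-32500 + (1/2)*(-1/14)*165) + 30487 = (-32500 - 165/28) + 30487 = -910165/28 + 30487 = -56529/28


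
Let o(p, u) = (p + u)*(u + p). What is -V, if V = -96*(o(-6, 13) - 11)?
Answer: 3648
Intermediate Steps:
o(p, u) = (p + u)² (o(p, u) = (p + u)*(p + u) = (p + u)²)
V = -3648 (V = -96*((-6 + 13)² - 11) = -96*(7² - 11) = -96*(49 - 11) = -96*38 = -3648)
-V = -1*(-3648) = 3648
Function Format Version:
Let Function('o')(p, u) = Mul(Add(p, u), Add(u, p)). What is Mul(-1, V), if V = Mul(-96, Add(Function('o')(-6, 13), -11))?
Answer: 3648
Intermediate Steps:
Function('o')(p, u) = Pow(Add(p, u), 2) (Function('o')(p, u) = Mul(Add(p, u), Add(p, u)) = Pow(Add(p, u), 2))
V = -3648 (V = Mul(-96, Add(Pow(Add(-6, 13), 2), -11)) = Mul(-96, Add(Pow(7, 2), -11)) = Mul(-96, Add(49, -11)) = Mul(-96, 38) = -3648)
Mul(-1, V) = Mul(-1, -3648) = 3648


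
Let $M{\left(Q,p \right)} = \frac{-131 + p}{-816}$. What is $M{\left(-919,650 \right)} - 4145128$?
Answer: $- \frac{1127474989}{272} \approx -4.1451 \cdot 10^{6}$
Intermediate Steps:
$M{\left(Q,p \right)} = \frac{131}{816} - \frac{p}{816}$ ($M{\left(Q,p \right)} = \left(-131 + p\right) \left(- \frac{1}{816}\right) = \frac{131}{816} - \frac{p}{816}$)
$M{\left(-919,650 \right)} - 4145128 = \left(\frac{131}{816} - \frac{325}{408}\right) - 4145128 = - \frac{173}{272} - 4145128 = - \frac{1127474989}{272}$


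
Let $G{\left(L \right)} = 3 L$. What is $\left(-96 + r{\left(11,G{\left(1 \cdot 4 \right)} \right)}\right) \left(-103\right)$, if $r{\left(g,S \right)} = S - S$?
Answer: $9888$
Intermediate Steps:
$r{\left(g,S \right)} = 0$
$\left(-96 + r{\left(11,G{\left(1 \cdot 4 \right)} \right)}\right) \left(-103\right) = \left(-96 + 0\right) \left(-103\right) = \left(-96\right) \left(-103\right) = 9888$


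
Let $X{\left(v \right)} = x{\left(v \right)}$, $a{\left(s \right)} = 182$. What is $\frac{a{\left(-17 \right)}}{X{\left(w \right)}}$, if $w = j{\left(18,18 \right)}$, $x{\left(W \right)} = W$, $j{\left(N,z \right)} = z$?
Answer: $\frac{91}{9} \approx 10.111$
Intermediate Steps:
$w = 18$
$X{\left(v \right)} = v$
$\frac{a{\left(-17 \right)}}{X{\left(w \right)}} = \frac{182}{18} = 182 \cdot \frac{1}{18} = \frac{91}{9}$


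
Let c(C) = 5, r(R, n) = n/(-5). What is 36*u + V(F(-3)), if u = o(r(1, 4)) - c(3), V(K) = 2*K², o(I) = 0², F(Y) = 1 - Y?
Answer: -148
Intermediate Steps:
r(R, n) = -n/5 (r(R, n) = n*(-⅕) = -n/5)
o(I) = 0
u = -5 (u = 0 - 1*5 = 0 - 5 = -5)
36*u + V(F(-3)) = 36*(-5) + 2*(1 - 1*(-3))² = -180 + 2*(1 + 3)² = -180 + 2*4² = -180 + 2*16 = -180 + 32 = -148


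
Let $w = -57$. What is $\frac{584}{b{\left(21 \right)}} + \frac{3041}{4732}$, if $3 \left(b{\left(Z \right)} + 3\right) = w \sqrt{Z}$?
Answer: $\frac{2609743}{2985892} - \frac{2774 \sqrt{21}}{1893} \approx -5.8413$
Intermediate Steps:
$b{\left(Z \right)} = -3 - 19 \sqrt{Z}$ ($b{\left(Z \right)} = -3 + \frac{\left(-57\right) \sqrt{Z}}{3} = -3 - 19 \sqrt{Z}$)
$\frac{584}{b{\left(21 \right)}} + \frac{3041}{4732} = \frac{584}{-3 - 19 \sqrt{21}} + \frac{3041}{4732} = \frac{3041}{4732} + \frac{584}{-3 - 19 \sqrt{21}}$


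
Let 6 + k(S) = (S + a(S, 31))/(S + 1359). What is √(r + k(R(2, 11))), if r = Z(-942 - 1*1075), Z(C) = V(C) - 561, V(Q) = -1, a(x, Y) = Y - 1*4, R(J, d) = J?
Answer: 3*I*√116897651/1361 ≈ 23.832*I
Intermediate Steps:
a(x, Y) = -4 + Y (a(x, Y) = Y - 4 = -4 + Y)
k(S) = -6 + (27 + S)/(1359 + S) (k(S) = -6 + (S + (-4 + 31))/(S + 1359) = -6 + (S + 27)/(1359 + S) = -6 + (27 + S)/(1359 + S))
Z(C) = -562 (Z(C) = -1 - 561 = -562)
r = -562
√(r + k(R(2, 11))) = √(-562 + (-8127 - 5*2)/(1359 + 2)) = √(-562 + (-8127 - 10)/1361) = √(-562 + (1/1361)*(-8137)) = √(-562 - 8137/1361) = √(-773019/1361) = 3*I*√116897651/1361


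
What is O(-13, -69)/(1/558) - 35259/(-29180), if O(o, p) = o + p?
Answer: -1335124821/29180 ≈ -45755.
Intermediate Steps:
O(-13, -69)/(1/558) - 35259/(-29180) = (-13 - 69)/(1/558) - 35259/(-29180) = -82/1/558 - 35259*(-1/29180) = -82*558 + 35259/29180 = -45756 + 35259/29180 = -1335124821/29180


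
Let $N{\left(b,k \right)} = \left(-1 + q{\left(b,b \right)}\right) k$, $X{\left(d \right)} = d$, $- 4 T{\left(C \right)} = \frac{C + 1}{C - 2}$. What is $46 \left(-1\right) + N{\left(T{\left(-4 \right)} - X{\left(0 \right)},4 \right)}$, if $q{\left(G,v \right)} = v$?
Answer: $- \frac{101}{2} \approx -50.5$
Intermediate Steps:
$T{\left(C \right)} = - \frac{1 + C}{4 \left(-2 + C\right)}$ ($T{\left(C \right)} = - \frac{\left(C + 1\right) \frac{1}{C - 2}}{4} = - \frac{\left(1 + C\right) \frac{1}{-2 + C}}{4} = - \frac{\frac{1}{-2 + C} \left(1 + C\right)}{4} = - \frac{1 + C}{4 \left(-2 + C\right)}$)
$N{\left(b,k \right)} = k \left(-1 + b\right)$ ($N{\left(b,k \right)} = \left(-1 + b\right) k = k \left(-1 + b\right)$)
$46 \left(-1\right) + N{\left(T{\left(-4 \right)} - X{\left(0 \right)},4 \right)} = 46 \left(-1\right) + 4 \left(-1 + \left(\frac{-1 - -4}{4 \left(-2 - 4\right)} - 0\right)\right) = -46 + 4 \left(-1 + \left(\frac{-1 + 4}{4 \left(-6\right)} + 0\right)\right) = -46 + 4 \left(-1 + \left(\frac{1}{4} \left(- \frac{1}{6}\right) 3 + 0\right)\right) = -46 + 4 \left(-1 + \left(- \frac{1}{8} + 0\right)\right) = -46 + 4 \left(-1 - \frac{1}{8}\right) = -46 + 4 \left(- \frac{9}{8}\right) = -46 - \frac{9}{2} = - \frac{101}{2}$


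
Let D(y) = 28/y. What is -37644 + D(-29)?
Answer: -1091704/29 ≈ -37645.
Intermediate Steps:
-37644 + D(-29) = -37644 + 28/(-29) = -37644 + 28*(-1/29) = -37644 - 28/29 = -1091704/29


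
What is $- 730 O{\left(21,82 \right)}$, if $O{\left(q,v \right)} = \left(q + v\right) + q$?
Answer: $-90520$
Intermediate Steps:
$O{\left(q,v \right)} = v + 2 q$
$- 730 O{\left(21,82 \right)} = - 730 \left(82 + 2 \cdot 21\right) = - 730 \left(82 + 42\right) = \left(-730\right) 124 = -90520$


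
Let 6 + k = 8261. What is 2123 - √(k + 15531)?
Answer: 2123 - √23786 ≈ 1968.8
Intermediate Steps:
k = 8255 (k = -6 + 8261 = 8255)
2123 - √(k + 15531) = 2123 - √(8255 + 15531) = 2123 - √23786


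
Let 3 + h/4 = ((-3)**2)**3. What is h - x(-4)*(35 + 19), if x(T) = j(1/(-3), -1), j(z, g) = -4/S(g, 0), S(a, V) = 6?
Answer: 2940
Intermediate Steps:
h = 2904 (h = -12 + 4*((-3)**2)**3 = -12 + 4*9**3 = -12 + 4*729 = -12 + 2916 = 2904)
j(z, g) = -2/3 (j(z, g) = -4/6 = -4*1/6 = -2/3)
x(T) = -2/3
h - x(-4)*(35 + 19) = 2904 - (-2)*(35 + 19)/3 = 2904 - (-2)*54/3 = 2904 - 1*(-36) = 2904 + 36 = 2940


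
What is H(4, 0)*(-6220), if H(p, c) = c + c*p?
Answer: 0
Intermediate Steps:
H(4, 0)*(-6220) = (0*(1 + 4))*(-6220) = (0*5)*(-6220) = 0*(-6220) = 0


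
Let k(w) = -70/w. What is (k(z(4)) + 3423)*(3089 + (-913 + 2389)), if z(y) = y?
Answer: 31092215/2 ≈ 1.5546e+7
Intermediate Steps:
(k(z(4)) + 3423)*(3089 + (-913 + 2389)) = (-70/4 + 3423)*(3089 + (-913 + 2389)) = (-70*¼ + 3423)*(3089 + 1476) = (-35/2 + 3423)*4565 = (6811/2)*4565 = 31092215/2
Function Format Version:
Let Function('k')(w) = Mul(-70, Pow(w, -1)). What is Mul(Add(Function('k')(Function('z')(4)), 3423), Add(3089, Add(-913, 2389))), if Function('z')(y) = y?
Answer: Rational(31092215, 2) ≈ 1.5546e+7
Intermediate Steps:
Mul(Add(Function('k')(Function('z')(4)), 3423), Add(3089, Add(-913, 2389))) = Mul(Add(Mul(-70, Pow(4, -1)), 3423), Add(3089, Add(-913, 2389))) = Mul(Add(Mul(-70, Rational(1, 4)), 3423), Add(3089, 1476)) = Mul(Add(Rational(-35, 2), 3423), 4565) = Mul(Rational(6811, 2), 4565) = Rational(31092215, 2)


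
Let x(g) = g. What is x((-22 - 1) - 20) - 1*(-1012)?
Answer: 969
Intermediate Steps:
x((-22 - 1) - 20) - 1*(-1012) = ((-22 - 1) - 20) - 1*(-1012) = (-23 - 20) + 1012 = -43 + 1012 = 969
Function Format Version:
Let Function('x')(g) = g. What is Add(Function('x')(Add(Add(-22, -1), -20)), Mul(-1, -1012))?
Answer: 969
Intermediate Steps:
Add(Function('x')(Add(Add(-22, -1), -20)), Mul(-1, -1012)) = Add(Add(Add(-22, -1), -20), Mul(-1, -1012)) = Add(Add(-23, -20), 1012) = Add(-43, 1012) = 969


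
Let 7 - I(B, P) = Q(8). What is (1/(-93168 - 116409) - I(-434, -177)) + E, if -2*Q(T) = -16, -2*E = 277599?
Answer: -58177946471/419154 ≈ -1.3880e+5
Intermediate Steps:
E = -277599/2 (E = -½*277599 = -277599/2 ≈ -1.3880e+5)
Q(T) = 8 (Q(T) = -½*(-16) = 8)
I(B, P) = -1 (I(B, P) = 7 - 1*8 = 7 - 8 = -1)
(1/(-93168 - 116409) - I(-434, -177)) + E = (1/(-93168 - 116409) - 1*(-1)) - 277599/2 = (1/(-209577) + 1) - 277599/2 = (-1/209577 + 1) - 277599/2 = 209576/209577 - 277599/2 = -58177946471/419154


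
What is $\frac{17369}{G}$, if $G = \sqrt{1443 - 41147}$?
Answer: $- \frac{17369 i \sqrt{9926}}{19852} \approx - 87.168 i$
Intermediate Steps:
$G = 2 i \sqrt{9926}$ ($G = \sqrt{-39704} = 2 i \sqrt{9926} \approx 199.26 i$)
$\frac{17369}{G} = \frac{17369}{2 i \sqrt{9926}} = 17369 \left(- \frac{i \sqrt{9926}}{19852}\right) = - \frac{17369 i \sqrt{9926}}{19852}$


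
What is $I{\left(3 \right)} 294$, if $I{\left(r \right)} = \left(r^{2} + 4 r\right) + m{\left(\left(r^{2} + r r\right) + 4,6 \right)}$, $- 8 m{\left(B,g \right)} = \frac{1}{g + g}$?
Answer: $\frac{98735}{16} \approx 6170.9$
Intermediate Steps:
$m{\left(B,g \right)} = - \frac{1}{16 g}$ ($m{\left(B,g \right)} = - \frac{1}{8 \left(g + g\right)} = - \frac{1}{8 \cdot 2 g} = - \frac{\frac{1}{2} \frac{1}{g}}{8} = - \frac{1}{16 g}$)
$I{\left(r \right)} = - \frac{1}{96} + r^{2} + 4 r$ ($I{\left(r \right)} = \left(r^{2} + 4 r\right) - \frac{1}{16 \cdot 6} = \left(r^{2} + 4 r\right) - \frac{1}{96} = - \frac{1}{96} + r^{2} + 4 r$)
$I{\left(3 \right)} 294 = \left(- \frac{1}{96} + 3^{2} + 4 \cdot 3\right) 294 = \left(- \frac{1}{96} + 9 + 12\right) 294 = \frac{2015}{96} \cdot 294 = \frac{98735}{16}$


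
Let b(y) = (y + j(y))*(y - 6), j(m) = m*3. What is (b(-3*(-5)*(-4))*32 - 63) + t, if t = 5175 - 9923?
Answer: 502069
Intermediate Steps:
j(m) = 3*m
t = -4748
b(y) = 4*y*(-6 + y) (b(y) = (y + 3*y)*(y - 6) = (4*y)*(-6 + y) = 4*y*(-6 + y))
(b(-3*(-5)*(-4))*32 - 63) + t = ((4*(-3*(-5)*(-4))*(-6 - 3*(-5)*(-4)))*32 - 63) - 4748 = ((4*(15*(-4))*(-6 + 15*(-4)))*32 - 63) - 4748 = ((4*(-60)*(-6 - 60))*32 - 63) - 4748 = ((4*(-60)*(-66))*32 - 63) - 4748 = (15840*32 - 63) - 4748 = (506880 - 63) - 4748 = 506817 - 4748 = 502069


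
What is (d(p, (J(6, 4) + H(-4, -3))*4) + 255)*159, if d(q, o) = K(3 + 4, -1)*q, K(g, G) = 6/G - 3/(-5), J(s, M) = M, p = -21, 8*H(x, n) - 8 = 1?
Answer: 292878/5 ≈ 58576.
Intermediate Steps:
H(x, n) = 9/8 (H(x, n) = 1 + (1/8)*1 = 1 + 1/8 = 9/8)
K(g, G) = 3/5 + 6/G (K(g, G) = 6/G - 3*(-1/5) = 6/G + 3/5 = 3/5 + 6/G)
d(q, o) = -27*q/5 (d(q, o) = (3/5 + 6/(-1))*q = (3/5 + 6*(-1))*q = (3/5 - 6)*q = -27*q/5)
(d(p, (J(6, 4) + H(-4, -3))*4) + 255)*159 = (-27/5*(-21) + 255)*159 = (567/5 + 255)*159 = (1842/5)*159 = 292878/5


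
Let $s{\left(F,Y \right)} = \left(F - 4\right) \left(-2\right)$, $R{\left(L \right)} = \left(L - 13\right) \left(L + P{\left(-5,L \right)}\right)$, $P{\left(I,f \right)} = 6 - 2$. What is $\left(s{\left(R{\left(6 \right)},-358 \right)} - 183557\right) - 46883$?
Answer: $-230292$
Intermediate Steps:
$P{\left(I,f \right)} = 4$ ($P{\left(I,f \right)} = 6 - 2 = 4$)
$R{\left(L \right)} = \left(-13 + L\right) \left(4 + L\right)$ ($R{\left(L \right)} = \left(L - 13\right) \left(L + 4\right) = \left(-13 + L\right) \left(4 + L\right)$)
$s{\left(F,Y \right)} = 8 - 2 F$ ($s{\left(F,Y \right)} = \left(-4 + F\right) \left(-2\right) = 8 - 2 F$)
$\left(s{\left(R{\left(6 \right)},-358 \right)} - 183557\right) - 46883 = \left(\left(8 - 2 \left(-52 + 6^{2} - 54\right)\right) - 183557\right) - 46883 = \left(\left(8 - 2 \left(-52 + 36 - 54\right)\right) - 183557\right) - 46883 = \left(\left(8 - -140\right) - 183557\right) - 46883 = \left(\left(8 + 140\right) - 183557\right) - 46883 = \left(148 - 183557\right) - 46883 = -183409 - 46883 = -230292$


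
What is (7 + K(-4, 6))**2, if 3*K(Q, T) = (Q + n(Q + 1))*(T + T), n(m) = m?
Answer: 441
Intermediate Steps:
K(Q, T) = 2*T*(1 + 2*Q)/3 (K(Q, T) = ((Q + (Q + 1))*(T + T))/3 = ((Q + (1 + Q))*(2*T))/3 = ((1 + 2*Q)*(2*T))/3 = (2*T*(1 + 2*Q))/3 = 2*T*(1 + 2*Q)/3)
(7 + K(-4, 6))**2 = (7 + (2/3)*6*(1 + 2*(-4)))**2 = (7 + (2/3)*6*(1 - 8))**2 = (7 + (2/3)*6*(-7))**2 = (7 - 28)**2 = (-21)**2 = 441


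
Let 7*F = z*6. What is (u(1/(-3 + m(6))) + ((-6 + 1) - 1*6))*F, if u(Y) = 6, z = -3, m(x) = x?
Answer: 90/7 ≈ 12.857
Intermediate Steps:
F = -18/7 (F = (-3*6)/7 = (⅐)*(-18) = -18/7 ≈ -2.5714)
(u(1/(-3 + m(6))) + ((-6 + 1) - 1*6))*F = (6 + ((-6 + 1) - 1*6))*(-18/7) = (6 + (-5 - 6))*(-18/7) = (6 - 11)*(-18/7) = -5*(-18/7) = 90/7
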